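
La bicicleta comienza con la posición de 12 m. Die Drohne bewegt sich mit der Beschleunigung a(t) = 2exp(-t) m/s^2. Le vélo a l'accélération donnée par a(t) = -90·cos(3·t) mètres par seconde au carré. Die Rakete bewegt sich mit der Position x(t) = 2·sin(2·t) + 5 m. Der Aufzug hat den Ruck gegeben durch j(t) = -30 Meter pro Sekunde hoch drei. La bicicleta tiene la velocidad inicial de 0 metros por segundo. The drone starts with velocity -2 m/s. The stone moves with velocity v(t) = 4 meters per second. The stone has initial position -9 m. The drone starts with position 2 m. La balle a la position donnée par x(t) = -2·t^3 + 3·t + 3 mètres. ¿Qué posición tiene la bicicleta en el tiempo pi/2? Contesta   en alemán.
Wir müssen die Stammfunktion unserer Gleichung für die Beschleunigung a(t) = -90·cos(3·t) 2-mal finden. Das Integral von der Beschleunigung ist die Geschwindigkeit. Mit v(0) = 0 erhalten wir v(t) = -30·sin(3·t). Mit ∫v(t)dt und Anwendung von x(0) = 12, finden wir x(t) = 10·cos(3·t) + 2. Aus der Gleichung für die Position x(t) = 10·cos(3·t) + 2, setzen wir t = pi/2 ein und erhalten x = 2.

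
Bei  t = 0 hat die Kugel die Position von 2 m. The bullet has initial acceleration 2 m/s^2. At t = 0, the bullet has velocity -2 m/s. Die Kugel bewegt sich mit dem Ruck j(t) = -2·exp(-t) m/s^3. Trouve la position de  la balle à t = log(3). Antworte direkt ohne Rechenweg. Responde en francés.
La réponse est 2/3.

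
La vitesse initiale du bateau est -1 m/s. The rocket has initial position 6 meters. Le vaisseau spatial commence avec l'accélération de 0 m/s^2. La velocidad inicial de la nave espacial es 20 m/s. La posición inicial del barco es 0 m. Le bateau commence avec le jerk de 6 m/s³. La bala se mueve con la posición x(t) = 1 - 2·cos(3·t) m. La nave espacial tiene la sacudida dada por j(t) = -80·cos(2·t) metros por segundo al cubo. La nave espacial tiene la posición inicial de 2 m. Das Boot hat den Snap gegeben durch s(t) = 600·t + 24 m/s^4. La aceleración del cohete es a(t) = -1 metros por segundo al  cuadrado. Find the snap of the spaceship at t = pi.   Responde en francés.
En partant du jerk j(t) = -80·cos(2·t), nous prenons 1 dérivée. La dérivée du jerk donne le snap: s(t) = 160·sin(2·t). Nous avons le snap s(t) = 160·sin(2·t). En substituant t = pi: s(pi) = 0.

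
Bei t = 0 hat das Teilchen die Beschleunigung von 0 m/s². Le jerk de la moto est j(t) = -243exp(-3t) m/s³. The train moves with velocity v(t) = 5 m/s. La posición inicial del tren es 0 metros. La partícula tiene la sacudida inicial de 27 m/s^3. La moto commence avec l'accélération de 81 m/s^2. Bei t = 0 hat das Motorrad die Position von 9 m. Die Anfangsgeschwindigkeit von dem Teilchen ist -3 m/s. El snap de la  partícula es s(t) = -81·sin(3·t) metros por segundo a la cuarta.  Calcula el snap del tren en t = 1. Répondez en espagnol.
Para resolver esto, necesitamos tomar 3 derivadas de nuestra ecuación de la velocidad v(t) = 5. Tomando d/dt de v(t), encontramos a(t) = 0. Tomando d/dt de a(t), encontramos j(t) = 0. Derivando la sacudida, obtenemos el snap: s(t) = 0. De la ecuación del snap s(t) = 0, sustituimos t = 1 para obtener s = 0.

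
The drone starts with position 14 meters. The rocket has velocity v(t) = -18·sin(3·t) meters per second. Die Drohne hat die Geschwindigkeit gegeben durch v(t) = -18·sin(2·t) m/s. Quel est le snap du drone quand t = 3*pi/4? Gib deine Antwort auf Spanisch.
Partiendo de la velocidad v(t) = -18·sin(2·t), tomamos 3 derivadas. Derivando la velocidad, obtenemos la aceleración: a(t) = -36·cos(2·t). Derivando la aceleración, obtenemos la sacudida: j(t) = 72·sin(2·t). La derivada de la sacudida da el snap: s(t) = 144·cos(2·t). Tenemos el snap s(t) = 144·cos(2·t). Sustituyendo t = 3*pi/4: s(3*pi/4) = 0.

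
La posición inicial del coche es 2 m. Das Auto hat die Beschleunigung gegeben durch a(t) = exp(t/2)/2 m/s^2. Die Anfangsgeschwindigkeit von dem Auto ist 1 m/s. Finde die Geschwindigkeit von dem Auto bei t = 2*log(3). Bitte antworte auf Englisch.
Starting from acceleration a(t) = exp(t/2)/2, we take 1 antiderivative. Finding the antiderivative of a(t) and using v(0) = 1: v(t) = exp(t/2). We have velocity v(t) = exp(t/2). Substituting t = 2*log(3): v(2*log(3)) = 3.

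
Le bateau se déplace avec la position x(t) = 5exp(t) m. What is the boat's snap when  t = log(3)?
Starting from position x(t) = 5·exp(t), we take 4 derivatives. The derivative of position gives velocity: v(t) = 5·exp(t). Taking d/dt of v(t), we find a(t) = 5·exp(t). The derivative of acceleration gives jerk: j(t) = 5·exp(t). Differentiating jerk, we get snap: s(t) = 5·exp(t). Using s(t) = 5·exp(t) and substituting t = log(3), we find s = 15.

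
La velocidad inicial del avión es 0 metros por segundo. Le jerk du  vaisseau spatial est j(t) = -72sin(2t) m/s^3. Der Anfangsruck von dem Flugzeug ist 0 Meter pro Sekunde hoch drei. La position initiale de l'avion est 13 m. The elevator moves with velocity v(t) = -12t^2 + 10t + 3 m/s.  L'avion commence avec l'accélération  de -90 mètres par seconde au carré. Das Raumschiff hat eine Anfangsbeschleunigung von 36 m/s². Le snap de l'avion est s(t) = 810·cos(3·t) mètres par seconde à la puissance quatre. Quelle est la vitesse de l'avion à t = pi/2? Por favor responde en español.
Para resolver esto, necesitamos tomar 3 integrales de nuestra ecuación del snap s(t) = 810·cos(3·t). La integral del snap es la sacudida. Usando j(0) = 0, obtenemos j(t) = 270·sin(3·t). Integrando la sacudida y usando la condición inicial a(0) = -90, obtenemos a(t) = -90·cos(3·t). La integral de la aceleración, con v(0) = 0, da la velocidad: v(t) = -30·sin(3·t). Tenemos la velocidad v(t) = -30·sin(3·t). Sustituyendo t = pi/2: v(pi/2) = 30.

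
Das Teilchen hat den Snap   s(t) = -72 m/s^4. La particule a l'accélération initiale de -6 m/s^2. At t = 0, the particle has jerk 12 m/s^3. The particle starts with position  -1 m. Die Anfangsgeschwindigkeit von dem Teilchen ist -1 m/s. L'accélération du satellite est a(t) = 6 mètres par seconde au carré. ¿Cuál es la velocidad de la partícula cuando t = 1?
Partiendo del snap s(t) = -72, tomamos 3 integrales. La integral del snap, con j(0) = 12, da la sacudida: j(t) = 12 - 72·t. Tomando ∫j(t)dt y aplicando a(0) = -6, encontramos a(t) = -36·t^2 + 12·t - 6. Integrando la aceleración y usando la condición inicial v(0) = -1, obtenemos v(t) = -12·t^3 + 6·t^2 - 6·t - 1. Tenemos la velocidad v(t) = -12·t^3 + 6·t^2 - 6·t - 1. Sustituyendo t = 1: v(1) = -13.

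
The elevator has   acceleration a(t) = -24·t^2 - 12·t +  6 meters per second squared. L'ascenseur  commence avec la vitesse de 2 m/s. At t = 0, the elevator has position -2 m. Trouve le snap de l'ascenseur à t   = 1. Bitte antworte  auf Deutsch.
Wir müssen unsere Gleichung für die Beschleunigung a(t) = -24·t^2 - 12·t + 6 2-mal ableiten. Die Ableitung von der Beschleunigung ergibt den Ruck: j(t) = -48·t - 12. Die Ableitung von dem Ruck ergibt den Snap: s(t) = -48. Wir haben den Snap s(t) = -48. Durch Einsetzen von t = 1: s(1) = -48.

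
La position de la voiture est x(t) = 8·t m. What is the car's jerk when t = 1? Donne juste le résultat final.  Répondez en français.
À t = 1, j = 0.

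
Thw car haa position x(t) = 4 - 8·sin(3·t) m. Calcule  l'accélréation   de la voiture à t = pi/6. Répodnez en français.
Pour résoudre ceci, nous devons prendre 2 dérivées de notre équation de la position x(t) = 4 - 8·sin(3·t). La dérivée de la position donne la vitesse: v(t) = -24·cos(3·t). En prenant d/dt de v(t), nous trouvons a(t) = 72·sin(3·t). De l'équation de l'accélération a(t) = 72·sin(3·t), nous substituons t = pi/6 pour obtenir a = 72.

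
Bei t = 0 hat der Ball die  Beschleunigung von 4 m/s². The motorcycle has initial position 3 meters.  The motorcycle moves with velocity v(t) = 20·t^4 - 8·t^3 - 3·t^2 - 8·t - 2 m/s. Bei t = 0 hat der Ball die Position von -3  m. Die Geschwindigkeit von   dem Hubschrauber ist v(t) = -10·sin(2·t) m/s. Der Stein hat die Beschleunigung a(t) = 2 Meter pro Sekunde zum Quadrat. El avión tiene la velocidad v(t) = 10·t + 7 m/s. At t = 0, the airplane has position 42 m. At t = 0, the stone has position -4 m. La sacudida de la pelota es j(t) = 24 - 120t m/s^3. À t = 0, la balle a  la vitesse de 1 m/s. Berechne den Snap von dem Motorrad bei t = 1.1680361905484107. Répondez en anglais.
We must differentiate our velocity equation v(t) = 20·t^4 - 8·t^3 - 3·t^2 - 8·t - 2 3 times. Differentiating velocity, we get acceleration: a(t) = 80·t^3 - 24·t^2 - 6·t - 8. Differentiating acceleration, we get jerk: j(t) = 240·t^2 - 48·t - 6. Taking d/dt of j(t), we find s(t) = 480·t - 48. We have snap s(t) = 480·t - 48. Substituting t = 1.1680361905484107: s(1.1680361905484107) = 512.657371463237.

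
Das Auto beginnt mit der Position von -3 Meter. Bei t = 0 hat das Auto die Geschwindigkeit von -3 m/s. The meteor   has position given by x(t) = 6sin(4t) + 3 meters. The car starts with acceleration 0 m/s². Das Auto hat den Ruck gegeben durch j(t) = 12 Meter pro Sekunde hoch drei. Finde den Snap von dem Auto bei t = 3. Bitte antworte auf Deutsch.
Wir müssen unsere Gleichung für den Ruck j(t) = 12 1-mal ableiten. Mit d/dt von j(t) finden wir s(t) = 0. Wir haben den Snap s(t) = 0. Durch Einsetzen von t = 3: s(3) = 0.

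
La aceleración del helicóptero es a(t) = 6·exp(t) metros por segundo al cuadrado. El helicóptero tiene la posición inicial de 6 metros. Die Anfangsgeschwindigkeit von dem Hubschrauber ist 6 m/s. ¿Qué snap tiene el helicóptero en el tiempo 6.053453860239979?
Debemos derivar nuestra ecuación de la aceleración a(t) = 6·exp(t) 2 veces. La derivada de la aceleración da la sacudida: j(t) = 6·exp(t). Derivando la sacudida, obtenemos el snap: s(t) = 6·exp(t). Usando s(t) = 6·exp(t) y sustituyendo t = 6.053453860239979, encontramos s = 2553.48233847277.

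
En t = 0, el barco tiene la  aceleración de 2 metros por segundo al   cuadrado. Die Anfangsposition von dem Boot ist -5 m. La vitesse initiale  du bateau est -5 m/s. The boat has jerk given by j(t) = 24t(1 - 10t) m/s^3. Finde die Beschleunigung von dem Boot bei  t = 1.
Wir müssen unsere Gleichung für den Ruck j(t) = 24·t·(1 - 10·t) 1-mal integrieren. Mit ∫j(t)dt und Anwendung von a(0) = 2, finden wir a(t) = -80·t^3 + 12·t^2 + 2. Mit a(t) = -80·t^3 + 12·t^2 + 2 und Einsetzen von t = 1, finden wir a = -66.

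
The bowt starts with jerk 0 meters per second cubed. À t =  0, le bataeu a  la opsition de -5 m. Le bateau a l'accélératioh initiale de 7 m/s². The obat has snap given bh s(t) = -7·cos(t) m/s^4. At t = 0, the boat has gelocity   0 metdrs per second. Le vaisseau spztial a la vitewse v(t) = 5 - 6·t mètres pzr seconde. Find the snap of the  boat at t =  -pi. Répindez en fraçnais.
En utilisant s(t) = -7·cos(t) et en substituant t = -pi, nous trouvons s = 7.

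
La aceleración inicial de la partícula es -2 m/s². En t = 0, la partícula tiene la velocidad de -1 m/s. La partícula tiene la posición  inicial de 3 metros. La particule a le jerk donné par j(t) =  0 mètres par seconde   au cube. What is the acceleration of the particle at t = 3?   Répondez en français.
Nous devons trouver la primitive de notre équation du jerk j(t) = 0 1 fois. La primitive du jerk, avec a(0) = -2, donne l'accélération: a(t) = -2. De l'équation de l'accélération a(t) = -2, nous substituons t = 3 pour obtenir a = -2.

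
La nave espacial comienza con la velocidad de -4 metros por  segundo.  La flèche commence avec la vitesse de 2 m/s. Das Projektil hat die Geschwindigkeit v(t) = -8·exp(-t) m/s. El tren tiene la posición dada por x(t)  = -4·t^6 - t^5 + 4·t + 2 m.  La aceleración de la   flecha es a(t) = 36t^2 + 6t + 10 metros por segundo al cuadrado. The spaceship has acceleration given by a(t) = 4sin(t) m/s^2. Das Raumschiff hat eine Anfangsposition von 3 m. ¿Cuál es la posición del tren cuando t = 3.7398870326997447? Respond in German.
Mit x(t) = -4·t^6 - t^5 + 4·t + 2 und Einsetzen von t = 3.7398870326997447, finden wir x = -11659.5492573709.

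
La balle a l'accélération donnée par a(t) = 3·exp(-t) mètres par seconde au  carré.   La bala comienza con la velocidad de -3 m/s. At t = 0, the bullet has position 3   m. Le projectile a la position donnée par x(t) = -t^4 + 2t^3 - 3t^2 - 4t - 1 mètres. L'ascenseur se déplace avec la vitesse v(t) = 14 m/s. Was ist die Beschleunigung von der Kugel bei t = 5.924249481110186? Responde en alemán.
Mit a(t) = 3·exp(-t) und Einsetzen von t = 5.924249481110186, finden wir a = 0.00802144104003444.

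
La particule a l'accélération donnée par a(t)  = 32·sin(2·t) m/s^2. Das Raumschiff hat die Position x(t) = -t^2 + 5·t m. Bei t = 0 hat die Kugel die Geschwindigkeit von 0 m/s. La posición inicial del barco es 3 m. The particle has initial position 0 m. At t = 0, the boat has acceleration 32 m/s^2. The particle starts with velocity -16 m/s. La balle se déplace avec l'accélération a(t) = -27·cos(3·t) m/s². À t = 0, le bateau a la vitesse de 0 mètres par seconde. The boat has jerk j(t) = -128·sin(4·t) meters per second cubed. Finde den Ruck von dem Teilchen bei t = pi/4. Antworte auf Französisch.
Nous devons dériver notre équation de l'accélération a(t) = 32·sin(2·t) 1 fois. En prenant d/dt de a(t), nous trouvons j(t) = 64·cos(2·t). En utilisant j(t) = 64·cos(2·t) et en substituant t = pi/4, nous trouvons j = 0.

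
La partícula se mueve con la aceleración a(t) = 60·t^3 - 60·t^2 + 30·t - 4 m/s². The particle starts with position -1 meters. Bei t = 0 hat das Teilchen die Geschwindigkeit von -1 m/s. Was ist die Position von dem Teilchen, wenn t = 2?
Um dies zu lösen, müssen wir 2 Integrale unserer Gleichung für die Beschleunigung a(t) = 60·t^3 - 60·t^2 + 30·t - 4 finden. Die Stammfunktion von der Beschleunigung, mit v(0) = -1, ergibt die Geschwindigkeit: v(t) = 15·t^4 - 20·t^3 + 15·t^2 - 4·t - 1. Durch Integration von der Geschwindigkeit und Verwendung der Anfangsbedingung x(0) = -1, erhalten wir x(t) = 3·t^5 - 5·t^4 + 5·t^3 - 2·t^2 - t - 1. Mit x(t) = 3·t^5 - 5·t^4 + 5·t^3 - 2·t^2 - t - 1 und Einsetzen von t = 2, finden wir x = 45.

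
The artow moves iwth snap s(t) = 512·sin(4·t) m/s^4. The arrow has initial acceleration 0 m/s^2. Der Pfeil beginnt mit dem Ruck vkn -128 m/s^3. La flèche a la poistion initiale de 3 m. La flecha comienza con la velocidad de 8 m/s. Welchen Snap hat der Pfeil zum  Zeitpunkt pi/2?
Mit s(t) = 512·sin(4·t) und Einsetzen von t = pi/2, finden wir s = 0.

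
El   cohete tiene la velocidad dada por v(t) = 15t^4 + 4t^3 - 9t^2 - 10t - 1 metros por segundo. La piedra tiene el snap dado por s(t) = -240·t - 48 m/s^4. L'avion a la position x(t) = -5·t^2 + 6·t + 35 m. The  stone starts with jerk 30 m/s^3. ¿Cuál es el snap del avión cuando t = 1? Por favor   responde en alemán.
Wir müssen unsere Gleichung für die Position x(t) = -5·t^2 + 6·t + 35 4-mal ableiten. Mit d/dt von x(t) finden wir v(t) = 6 - 10·t. Durch Ableiten von der Geschwindigkeit erhalten wir die Beschleunigung: a(t) = -10. Mit d/dt von a(t) finden wir j(t) = 0. Durch Ableiten von dem Ruck erhalten wir den Snap: s(t) = 0. Aus der Gleichung für den Snap s(t) = 0, setzen wir t = 1 ein und erhalten s = 0.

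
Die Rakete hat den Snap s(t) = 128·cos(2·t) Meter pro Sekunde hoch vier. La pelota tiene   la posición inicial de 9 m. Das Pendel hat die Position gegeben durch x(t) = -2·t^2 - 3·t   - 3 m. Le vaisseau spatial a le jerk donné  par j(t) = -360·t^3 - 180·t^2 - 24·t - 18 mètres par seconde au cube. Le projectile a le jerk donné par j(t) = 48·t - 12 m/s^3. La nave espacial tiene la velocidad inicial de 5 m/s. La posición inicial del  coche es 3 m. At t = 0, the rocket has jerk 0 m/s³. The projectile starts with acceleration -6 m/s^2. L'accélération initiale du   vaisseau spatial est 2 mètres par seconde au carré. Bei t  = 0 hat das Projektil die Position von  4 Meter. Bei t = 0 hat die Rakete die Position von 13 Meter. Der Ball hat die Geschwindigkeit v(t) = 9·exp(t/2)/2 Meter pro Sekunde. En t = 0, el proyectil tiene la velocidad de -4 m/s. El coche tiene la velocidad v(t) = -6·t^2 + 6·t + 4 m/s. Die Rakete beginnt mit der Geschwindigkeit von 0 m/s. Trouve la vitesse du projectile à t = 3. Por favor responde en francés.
Nous devons intégrer notre équation du jerk j(t) = 48·t - 12 2 fois. En intégrant le jerk et en utilisant la condition initiale a(0) = -6, nous obtenons a(t) = 24·t^2 - 12·t - 6. En intégrant l'accélération et en utilisant la condition initiale v(0) = -4, nous obtenons v(t) = 8·t^3 - 6·t^2 - 6·t - 4. Nous avons la vitesse v(t) = 8·t^3 - 6·t^2 - 6·t - 4. En substituant t = 3: v(3) = 140.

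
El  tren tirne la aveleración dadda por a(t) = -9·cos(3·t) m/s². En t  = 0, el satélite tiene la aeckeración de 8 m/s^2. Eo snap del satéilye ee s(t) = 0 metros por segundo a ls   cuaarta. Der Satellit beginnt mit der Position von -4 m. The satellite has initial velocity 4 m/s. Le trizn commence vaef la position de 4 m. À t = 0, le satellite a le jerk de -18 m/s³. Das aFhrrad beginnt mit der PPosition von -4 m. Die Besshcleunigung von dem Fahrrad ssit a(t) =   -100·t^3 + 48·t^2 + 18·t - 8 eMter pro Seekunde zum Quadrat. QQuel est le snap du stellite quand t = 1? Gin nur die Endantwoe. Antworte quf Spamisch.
s(1) = 0.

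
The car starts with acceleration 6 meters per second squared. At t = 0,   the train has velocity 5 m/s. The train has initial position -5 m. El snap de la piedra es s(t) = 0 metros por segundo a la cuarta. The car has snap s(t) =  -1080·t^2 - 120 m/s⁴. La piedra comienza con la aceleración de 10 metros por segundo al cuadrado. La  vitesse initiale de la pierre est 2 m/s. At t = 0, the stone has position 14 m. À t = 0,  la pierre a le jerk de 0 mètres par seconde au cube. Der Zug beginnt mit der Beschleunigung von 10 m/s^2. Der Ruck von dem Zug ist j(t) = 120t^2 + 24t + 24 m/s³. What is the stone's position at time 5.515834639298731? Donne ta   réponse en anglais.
To solve this, we need to take 4 integrals of our snap equation s(t) = 0. Integrating snap and using the initial condition j(0) = 0, we get j(t) = 0. Taking ∫j(t)dt and applying a(0) = 10, we find a(t) = 10. Integrating acceleration and using the initial condition v(0) = 2, we get v(t) = 10·t + 2. Taking ∫v(t)dt and applying x(0) = 14, we find x(t) = 5·t^2 + 2·t + 14. From the given position equation x(t) = 5·t^2 + 2·t + 14, we substitute t = 5.515834639298731 to get x = 177.153828119036.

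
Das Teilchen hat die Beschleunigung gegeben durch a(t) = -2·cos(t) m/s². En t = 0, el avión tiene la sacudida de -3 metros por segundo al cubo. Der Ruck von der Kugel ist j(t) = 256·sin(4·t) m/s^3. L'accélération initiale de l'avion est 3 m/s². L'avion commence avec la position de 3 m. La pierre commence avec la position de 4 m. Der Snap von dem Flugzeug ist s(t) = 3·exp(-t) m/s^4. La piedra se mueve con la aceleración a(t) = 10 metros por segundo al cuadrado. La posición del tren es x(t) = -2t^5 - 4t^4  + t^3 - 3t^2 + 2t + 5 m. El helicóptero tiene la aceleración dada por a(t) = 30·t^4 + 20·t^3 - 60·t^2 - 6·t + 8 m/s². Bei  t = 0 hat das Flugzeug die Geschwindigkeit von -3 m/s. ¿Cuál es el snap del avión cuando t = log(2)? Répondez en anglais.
Using s(t) = 3·exp(-t) and substituting t = log(2), we find s = 3/2.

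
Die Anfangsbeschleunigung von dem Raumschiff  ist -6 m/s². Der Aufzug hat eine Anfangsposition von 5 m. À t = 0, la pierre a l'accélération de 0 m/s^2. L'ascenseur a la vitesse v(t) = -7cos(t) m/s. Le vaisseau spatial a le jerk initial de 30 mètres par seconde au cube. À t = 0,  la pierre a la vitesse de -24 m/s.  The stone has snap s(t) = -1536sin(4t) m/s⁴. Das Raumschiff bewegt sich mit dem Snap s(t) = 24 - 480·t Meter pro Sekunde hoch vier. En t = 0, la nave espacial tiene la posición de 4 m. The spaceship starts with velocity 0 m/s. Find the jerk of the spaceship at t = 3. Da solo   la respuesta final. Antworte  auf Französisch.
j(3) = -2058.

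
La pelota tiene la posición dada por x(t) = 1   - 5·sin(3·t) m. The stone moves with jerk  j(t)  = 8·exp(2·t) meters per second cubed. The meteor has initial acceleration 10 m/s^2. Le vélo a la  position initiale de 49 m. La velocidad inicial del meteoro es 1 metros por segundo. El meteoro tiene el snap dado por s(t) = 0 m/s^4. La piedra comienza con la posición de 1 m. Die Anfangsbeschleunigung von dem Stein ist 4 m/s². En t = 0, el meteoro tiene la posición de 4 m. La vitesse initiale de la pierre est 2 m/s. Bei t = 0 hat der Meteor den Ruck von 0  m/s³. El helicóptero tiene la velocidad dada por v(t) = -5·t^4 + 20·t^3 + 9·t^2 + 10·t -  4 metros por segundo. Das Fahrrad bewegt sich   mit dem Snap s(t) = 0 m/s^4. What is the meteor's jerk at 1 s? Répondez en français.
Nous devons trouver l'intégrale de notre équation du snap s(t) = 0 1 fois. En intégrant le snap et en utilisant la condition initiale j(0) = 0, nous obtenons j(t) = 0. De l'équation du jerk j(t) = 0, nous substituons t = 1 pour obtenir j = 0.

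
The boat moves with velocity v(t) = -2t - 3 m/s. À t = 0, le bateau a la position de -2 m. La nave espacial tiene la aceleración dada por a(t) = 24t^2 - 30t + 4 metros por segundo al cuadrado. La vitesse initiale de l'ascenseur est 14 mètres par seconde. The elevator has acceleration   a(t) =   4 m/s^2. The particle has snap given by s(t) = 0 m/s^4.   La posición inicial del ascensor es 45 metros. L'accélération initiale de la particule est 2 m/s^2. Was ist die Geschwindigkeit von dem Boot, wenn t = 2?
Mit v(t) = -2·t - 3 und Einsetzen von t = 2, finden wir v = -7.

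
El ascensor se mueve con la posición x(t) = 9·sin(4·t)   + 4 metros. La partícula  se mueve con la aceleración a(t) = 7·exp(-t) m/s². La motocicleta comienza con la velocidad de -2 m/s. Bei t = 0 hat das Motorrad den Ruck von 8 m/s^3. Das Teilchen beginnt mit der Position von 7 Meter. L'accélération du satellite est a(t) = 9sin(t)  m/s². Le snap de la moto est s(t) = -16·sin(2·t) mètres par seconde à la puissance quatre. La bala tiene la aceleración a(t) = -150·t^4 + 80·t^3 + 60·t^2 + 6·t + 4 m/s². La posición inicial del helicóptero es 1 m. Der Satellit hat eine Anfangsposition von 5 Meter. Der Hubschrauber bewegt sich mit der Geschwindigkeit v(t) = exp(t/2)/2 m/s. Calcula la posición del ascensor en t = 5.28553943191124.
De la ecuación de la posición x(t) = 9·sin(4·t) + 4, sustituimos t = 5.28553943191124 para obtener x = 10.7555259914782.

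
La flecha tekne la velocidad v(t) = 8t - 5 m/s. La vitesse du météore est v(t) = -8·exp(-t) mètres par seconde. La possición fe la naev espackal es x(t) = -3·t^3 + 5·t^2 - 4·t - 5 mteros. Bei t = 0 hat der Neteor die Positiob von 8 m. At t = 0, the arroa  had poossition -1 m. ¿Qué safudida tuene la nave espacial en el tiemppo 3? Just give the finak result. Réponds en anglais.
At t = 3, j = -18.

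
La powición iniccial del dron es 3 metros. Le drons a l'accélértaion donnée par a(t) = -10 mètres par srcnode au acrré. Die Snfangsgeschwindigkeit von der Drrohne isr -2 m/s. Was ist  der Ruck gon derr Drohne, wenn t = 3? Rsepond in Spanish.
Para resolver esto, necesitamos tomar 1 derivada de nuestra ecuación de la aceleración a(t) = -10. La derivada de la aceleración da la sacudida: j(t) = 0. Usando j(t) = 0 y sustituyendo t = 3, encontramos j = 0.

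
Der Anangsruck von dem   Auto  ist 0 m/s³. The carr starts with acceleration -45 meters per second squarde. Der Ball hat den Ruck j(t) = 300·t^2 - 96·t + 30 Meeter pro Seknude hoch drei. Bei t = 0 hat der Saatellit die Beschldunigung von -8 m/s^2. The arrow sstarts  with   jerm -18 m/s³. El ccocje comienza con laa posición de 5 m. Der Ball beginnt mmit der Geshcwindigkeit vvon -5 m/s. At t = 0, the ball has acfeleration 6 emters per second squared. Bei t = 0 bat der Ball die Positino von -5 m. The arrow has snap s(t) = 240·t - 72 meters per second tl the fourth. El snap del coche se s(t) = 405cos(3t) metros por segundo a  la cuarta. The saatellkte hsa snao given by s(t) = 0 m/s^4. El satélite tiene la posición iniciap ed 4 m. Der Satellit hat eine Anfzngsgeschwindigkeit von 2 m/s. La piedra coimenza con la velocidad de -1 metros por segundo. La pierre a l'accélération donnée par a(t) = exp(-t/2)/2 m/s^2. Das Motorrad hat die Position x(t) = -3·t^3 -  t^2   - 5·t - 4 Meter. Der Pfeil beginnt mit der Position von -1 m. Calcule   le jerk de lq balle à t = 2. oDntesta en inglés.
We have jerk j(t) = 300·t^2 - 96·t + 30. Substituting t = 2: j(2) = 1038.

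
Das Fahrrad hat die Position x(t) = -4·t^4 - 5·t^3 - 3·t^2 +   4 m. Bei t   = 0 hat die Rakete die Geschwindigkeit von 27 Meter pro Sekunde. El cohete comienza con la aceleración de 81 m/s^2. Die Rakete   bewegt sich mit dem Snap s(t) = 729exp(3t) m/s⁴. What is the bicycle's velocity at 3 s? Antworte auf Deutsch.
Um dies zu lösen, müssen wir 1 Ableitung unserer Gleichung für die Position x(t) = -4·t^4 - 5·t^3 - 3·t^2 + 4 nehmen. Durch Ableiten von der Position erhalten wir die Geschwindigkeit: v(t) = -16·t^3 - 15·t^2 - 6·t. Mit v(t) = -16·t^3 - 15·t^2 - 6·t und Einsetzen von t = 3, finden wir v = -585.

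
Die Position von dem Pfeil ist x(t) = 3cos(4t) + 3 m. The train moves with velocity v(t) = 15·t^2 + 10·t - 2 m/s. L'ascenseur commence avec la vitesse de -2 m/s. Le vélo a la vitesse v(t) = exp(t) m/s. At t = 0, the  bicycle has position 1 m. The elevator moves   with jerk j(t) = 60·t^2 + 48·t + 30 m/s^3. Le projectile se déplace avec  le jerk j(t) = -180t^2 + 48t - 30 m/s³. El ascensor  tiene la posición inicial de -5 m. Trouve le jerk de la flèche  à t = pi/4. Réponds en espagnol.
Debemos derivar nuestra ecuación de la posición x(t) = 3·cos(4·t) + 3 3 veces. Derivando la posición, obtenemos la velocidad: v(t) = -12·sin(4·t). Tomando d/dt de v(t), encontramos a(t) = -48·cos(4·t). La derivada de la aceleración da la sacudida: j(t) = 192·sin(4·t). Usando j(t) = 192·sin(4·t) y sustituyendo t = pi/4, encontramos j = 0.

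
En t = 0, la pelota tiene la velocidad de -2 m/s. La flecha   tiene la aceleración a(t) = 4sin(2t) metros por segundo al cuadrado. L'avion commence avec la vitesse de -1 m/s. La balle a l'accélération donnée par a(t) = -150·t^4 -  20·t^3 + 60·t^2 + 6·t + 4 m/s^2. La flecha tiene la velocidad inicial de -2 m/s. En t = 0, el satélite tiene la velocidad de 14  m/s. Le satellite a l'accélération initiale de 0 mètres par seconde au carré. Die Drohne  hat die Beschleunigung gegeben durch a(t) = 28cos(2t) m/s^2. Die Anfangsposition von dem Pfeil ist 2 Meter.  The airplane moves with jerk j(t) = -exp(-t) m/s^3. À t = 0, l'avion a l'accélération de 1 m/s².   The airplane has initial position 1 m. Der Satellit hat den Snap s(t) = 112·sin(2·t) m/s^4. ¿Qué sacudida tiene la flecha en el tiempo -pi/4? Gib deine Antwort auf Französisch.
Nous devons dériver notre équation de l'accélération a(t) = 4·sin(2·t) 1 fois. La dérivée de l'accélération donne le jerk: j(t) = 8·cos(2·t). En utilisant j(t) = 8·cos(2·t) et en substituant t = -pi/4, nous trouvons j = 0.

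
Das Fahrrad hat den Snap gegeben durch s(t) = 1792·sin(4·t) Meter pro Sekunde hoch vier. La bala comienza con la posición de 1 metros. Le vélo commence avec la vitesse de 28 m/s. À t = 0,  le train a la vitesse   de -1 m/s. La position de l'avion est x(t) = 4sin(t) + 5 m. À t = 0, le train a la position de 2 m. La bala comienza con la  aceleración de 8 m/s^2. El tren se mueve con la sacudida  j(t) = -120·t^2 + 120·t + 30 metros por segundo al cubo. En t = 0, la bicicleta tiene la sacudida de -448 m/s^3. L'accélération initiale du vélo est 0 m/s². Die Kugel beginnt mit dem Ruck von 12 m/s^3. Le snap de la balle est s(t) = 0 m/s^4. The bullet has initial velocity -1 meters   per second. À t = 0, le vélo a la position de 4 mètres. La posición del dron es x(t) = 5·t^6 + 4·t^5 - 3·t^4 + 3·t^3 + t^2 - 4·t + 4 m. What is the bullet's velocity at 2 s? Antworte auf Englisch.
We must find the antiderivative of our snap equation s(t) = 0 3 times. Integrating snap and using the initial condition j(0) = 12, we get j(t) = 12. Finding the antiderivative of j(t) and using a(0) = 8: a(t) = 12·t + 8. Finding the antiderivative of a(t) and using v(0) = -1: v(t) = 6·t^2 + 8·t - 1. Using v(t) = 6·t^2 + 8·t - 1 and substituting t = 2, we find v = 39.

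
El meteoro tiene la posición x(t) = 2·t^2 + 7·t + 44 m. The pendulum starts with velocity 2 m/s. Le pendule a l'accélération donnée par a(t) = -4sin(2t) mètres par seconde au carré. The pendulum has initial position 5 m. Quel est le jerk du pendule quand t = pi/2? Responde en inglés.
We must differentiate our acceleration equation a(t) = -4·sin(2·t) 1 time. Taking d/dt of a(t), we find j(t) = -8·cos(2·t). Using j(t) = -8·cos(2·t) and substituting t = pi/2, we find j = 8.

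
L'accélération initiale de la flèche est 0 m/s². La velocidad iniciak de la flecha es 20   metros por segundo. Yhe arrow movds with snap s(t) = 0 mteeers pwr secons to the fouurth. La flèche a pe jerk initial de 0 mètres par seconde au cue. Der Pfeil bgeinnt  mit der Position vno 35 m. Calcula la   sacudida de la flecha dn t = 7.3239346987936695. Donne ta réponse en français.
Pour résoudre ceci, nous devons prendre 1 primitive de notre équation du snap s(t) = 0. En prenant ∫s(t)dt et en appliquant j(0) = 0, nous trouvons j(t) = 0. Nous avons le jerk j(t) = 0. En substituant t = 7.3239346987936695: j(7.3239346987936695) = 0.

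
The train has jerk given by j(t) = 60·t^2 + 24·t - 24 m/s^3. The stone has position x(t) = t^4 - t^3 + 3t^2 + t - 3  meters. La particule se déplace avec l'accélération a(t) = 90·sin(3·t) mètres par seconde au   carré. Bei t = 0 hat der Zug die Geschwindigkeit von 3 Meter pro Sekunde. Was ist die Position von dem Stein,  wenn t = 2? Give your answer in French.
De l'équation de la position x(t) = t^4 - t^3 + 3·t^2 + t - 3, nous substituons t = 2 pour obtenir x = 19.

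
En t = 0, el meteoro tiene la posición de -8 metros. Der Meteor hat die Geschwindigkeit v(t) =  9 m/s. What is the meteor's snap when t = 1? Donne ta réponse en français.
En partant de la vitesse v(t) = 9, nous prenons 3 dérivées. En prenant d/dt de v(t), nous trouvons a(t) = 0. En prenant d/dt de a(t), nous trouvons j(t) = 0. En prenant d/dt de j(t), nous trouvons s(t) = 0. En utilisant s(t) = 0 et en substituant t = 1, nous trouvons s = 0.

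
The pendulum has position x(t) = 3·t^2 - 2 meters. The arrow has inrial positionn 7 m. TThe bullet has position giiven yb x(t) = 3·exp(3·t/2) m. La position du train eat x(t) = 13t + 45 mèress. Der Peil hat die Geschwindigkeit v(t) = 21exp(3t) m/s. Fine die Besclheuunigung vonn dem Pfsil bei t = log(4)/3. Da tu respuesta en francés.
En partant de la vitesse v(t) = 21·exp(3·t), nous prenons 1 dérivée. La dérivée de la vitesse donne l'accélération: a(t) = 63·exp(3·t). En utilisant a(t) = 63·exp(3·t) et en substituant t = log(4)/3, nous trouvons a = 252.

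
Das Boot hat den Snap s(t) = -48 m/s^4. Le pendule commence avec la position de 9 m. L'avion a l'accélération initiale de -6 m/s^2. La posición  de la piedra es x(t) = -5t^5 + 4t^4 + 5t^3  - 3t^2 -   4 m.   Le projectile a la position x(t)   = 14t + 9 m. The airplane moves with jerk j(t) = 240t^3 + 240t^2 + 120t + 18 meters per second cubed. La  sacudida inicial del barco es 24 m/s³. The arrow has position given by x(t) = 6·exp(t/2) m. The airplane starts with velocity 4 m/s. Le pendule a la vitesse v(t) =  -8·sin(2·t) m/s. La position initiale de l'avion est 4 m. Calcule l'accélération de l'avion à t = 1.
Pour résoudre ceci, nous devons prendre 1 primitive de notre équation du jerk j(t) = 240·t^3 + 240·t^2 + 120·t + 18. L'intégrale du jerk est l'accélération. En utilisant a(0) = -6, nous obtenons a(t) = 60·t^4 + 80·t^3 + 60·t^2 + 18·t - 6. Nous avons l'accélération a(t) = 60·t^4 + 80·t^3 + 60·t^2 + 18·t - 6. En substituant t = 1: a(1) = 212.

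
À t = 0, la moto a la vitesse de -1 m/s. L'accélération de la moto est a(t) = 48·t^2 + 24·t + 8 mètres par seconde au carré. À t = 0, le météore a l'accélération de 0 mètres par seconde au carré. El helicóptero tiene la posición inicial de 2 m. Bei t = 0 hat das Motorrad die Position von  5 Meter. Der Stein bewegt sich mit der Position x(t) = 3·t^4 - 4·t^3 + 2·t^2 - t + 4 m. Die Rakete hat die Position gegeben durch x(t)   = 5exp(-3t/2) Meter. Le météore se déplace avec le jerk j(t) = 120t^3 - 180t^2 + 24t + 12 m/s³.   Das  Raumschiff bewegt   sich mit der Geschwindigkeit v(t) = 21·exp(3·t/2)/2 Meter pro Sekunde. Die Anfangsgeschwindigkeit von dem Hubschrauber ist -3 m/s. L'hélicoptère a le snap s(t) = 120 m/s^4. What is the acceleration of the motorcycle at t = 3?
Using a(t) = 48·t^2 + 24·t + 8 and substituting t = 3, we find a = 512.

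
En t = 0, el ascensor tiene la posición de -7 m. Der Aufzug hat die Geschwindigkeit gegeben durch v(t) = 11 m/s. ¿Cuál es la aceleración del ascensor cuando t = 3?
Partiendo de la velocidad v(t) = 11, tomamos 1 derivada. Derivando la velocidad, obtenemos la aceleración: a(t) = 0. Tenemos la aceleración a(t) = 0. Sustituyendo t = 3: a(3) = 0.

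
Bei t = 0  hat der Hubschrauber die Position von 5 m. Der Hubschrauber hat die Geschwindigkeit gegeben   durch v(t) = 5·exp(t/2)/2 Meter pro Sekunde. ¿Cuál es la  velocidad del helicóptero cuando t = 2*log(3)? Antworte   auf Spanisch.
De la ecuación de la velocidad v(t) = 5·exp(t/2)/2, sustituimos t = 2*log(3) para obtener v = 15/2.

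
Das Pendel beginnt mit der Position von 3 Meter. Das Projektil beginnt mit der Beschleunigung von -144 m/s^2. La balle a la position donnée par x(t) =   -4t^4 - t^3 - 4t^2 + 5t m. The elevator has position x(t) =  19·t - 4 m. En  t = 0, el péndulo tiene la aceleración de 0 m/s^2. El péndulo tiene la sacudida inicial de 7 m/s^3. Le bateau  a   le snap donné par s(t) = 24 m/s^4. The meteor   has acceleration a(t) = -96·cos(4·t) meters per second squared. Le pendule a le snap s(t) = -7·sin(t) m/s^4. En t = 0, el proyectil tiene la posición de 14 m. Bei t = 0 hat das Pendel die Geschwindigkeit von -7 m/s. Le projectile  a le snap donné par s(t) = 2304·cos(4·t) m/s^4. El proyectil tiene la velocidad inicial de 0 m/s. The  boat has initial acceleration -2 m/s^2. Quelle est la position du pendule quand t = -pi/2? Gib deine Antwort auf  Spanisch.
Necesitamos integrar nuestra ecuación del snap s(t) = -7·sin(t) 4 veces. Tomando ∫s(t)dt y aplicando j(0) = 7, encontramos j(t) = 7·cos(t). La integral de la sacudida es la aceleración. Usando a(0) = 0, obtenemos a(t) = 7·sin(t). La antiderivada de la aceleración es la velocidad. Usando v(0) = -7, obtenemos v(t) = -7·cos(t). Tomando ∫v(t)dt y aplicando x(0) = 3, encontramos x(t) = 3 - 7·sin(t). De la ecuación de la posición x(t) = 3 - 7·sin(t), sustituimos t = -pi/2 para obtener x = 10.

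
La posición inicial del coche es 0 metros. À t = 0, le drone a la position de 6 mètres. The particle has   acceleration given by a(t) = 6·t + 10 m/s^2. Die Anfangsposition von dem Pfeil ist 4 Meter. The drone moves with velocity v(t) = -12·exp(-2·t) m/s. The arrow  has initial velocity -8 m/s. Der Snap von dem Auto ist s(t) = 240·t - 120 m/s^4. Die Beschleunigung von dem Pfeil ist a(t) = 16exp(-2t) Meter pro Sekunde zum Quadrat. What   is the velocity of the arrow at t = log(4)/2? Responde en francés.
En partant de l'accélération a(t) = 16·exp(-2·t), nous prenons 1 primitive. L'intégrale de l'accélération, avec v(0) = -8, donne la vitesse: v(t) = -8·exp(-2·t). Nous avons la vitesse v(t) = -8·exp(-2·t). En substituant t = log(4)/2: v(log(4)/2) = -2.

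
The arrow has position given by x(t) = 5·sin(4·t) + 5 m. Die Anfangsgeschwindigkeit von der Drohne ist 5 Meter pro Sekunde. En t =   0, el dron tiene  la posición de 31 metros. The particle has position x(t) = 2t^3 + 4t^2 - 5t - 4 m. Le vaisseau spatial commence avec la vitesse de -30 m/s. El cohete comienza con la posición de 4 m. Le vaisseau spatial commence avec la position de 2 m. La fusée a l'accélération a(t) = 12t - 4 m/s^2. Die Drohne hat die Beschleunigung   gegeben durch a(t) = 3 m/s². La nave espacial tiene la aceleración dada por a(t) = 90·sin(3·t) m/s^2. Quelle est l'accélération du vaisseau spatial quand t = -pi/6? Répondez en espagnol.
Tenemos la aceleración a(t) = 90·sin(3·t). Sustituyendo t = -pi/6: a(-pi/6) = -90.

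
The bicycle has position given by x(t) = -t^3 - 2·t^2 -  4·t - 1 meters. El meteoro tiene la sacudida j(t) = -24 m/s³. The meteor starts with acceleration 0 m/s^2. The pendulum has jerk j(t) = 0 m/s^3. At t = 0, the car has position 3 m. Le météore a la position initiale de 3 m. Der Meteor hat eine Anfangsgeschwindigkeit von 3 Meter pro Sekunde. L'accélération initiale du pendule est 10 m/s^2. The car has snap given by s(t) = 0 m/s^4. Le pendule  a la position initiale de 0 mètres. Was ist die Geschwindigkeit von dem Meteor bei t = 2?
Wir müssen unsere Gleichung für den Ruck j(t) = -24 2-mal integrieren. Durch Integration von dem Ruck und Verwendung der Anfangsbedingung a(0) = 0, erhalten wir a(t) = -24·t. Das Integral von der Beschleunigung, mit v(0) = 3, ergibt die Geschwindigkeit: v(t) = 3 - 12·t^2. Mit v(t) = 3 - 12·t^2 und Einsetzen von t = 2, finden wir v = -45.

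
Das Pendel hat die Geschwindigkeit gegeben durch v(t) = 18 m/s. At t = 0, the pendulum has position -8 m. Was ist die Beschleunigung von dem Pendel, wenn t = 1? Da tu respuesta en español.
Partiendo de la velocidad v(t) = 18, tomamos 1 derivada. Derivando la velocidad, obtenemos la aceleración: a(t) = 0. De la ecuación de la aceleración a(t) = 0, sustituimos t = 1 para obtener a = 0.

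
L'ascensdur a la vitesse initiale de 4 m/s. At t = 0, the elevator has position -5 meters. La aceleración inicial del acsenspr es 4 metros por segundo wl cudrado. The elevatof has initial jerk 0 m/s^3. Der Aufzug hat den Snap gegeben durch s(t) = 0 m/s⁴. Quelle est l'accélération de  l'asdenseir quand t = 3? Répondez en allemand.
Um dies zu lösen, müssen wir 2 Integrale unserer Gleichung für den Snap s(t) = 0 finden. Die Stammfunktion von dem Snap ist der Ruck. Mit j(0) = 0 erhalten wir j(t) = 0. Die Stammfunktion von dem Ruck, mit a(0) = 4, ergibt die Beschleunigung: a(t) = 4. Wir haben die Beschleunigung a(t) = 4. Durch Einsetzen von t = 3: a(3) = 4.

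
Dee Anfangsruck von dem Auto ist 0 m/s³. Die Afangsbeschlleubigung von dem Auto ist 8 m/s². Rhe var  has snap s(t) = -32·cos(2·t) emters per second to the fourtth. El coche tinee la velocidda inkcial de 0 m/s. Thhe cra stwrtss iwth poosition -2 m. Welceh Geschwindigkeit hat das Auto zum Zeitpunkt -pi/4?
Wir müssen unsere Gleichung für den Snap s(t) = -32·cos(2·t) 3-mal integrieren. Mit ∫s(t)dt und Anwendung von j(0) = 0, finden wir j(t) = -16·sin(2·t). Mit ∫j(t)dt und Anwendung von a(0) = 8, finden wir a(t) = 8·cos(2·t). Die Stammfunktion von der Beschleunigung ist die Geschwindigkeit. Mit v(0) = 0 erhalten wir v(t) = 4·sin(2·t). Mit v(t) = 4·sin(2·t) und Einsetzen von t = -pi/4, finden wir v = -4.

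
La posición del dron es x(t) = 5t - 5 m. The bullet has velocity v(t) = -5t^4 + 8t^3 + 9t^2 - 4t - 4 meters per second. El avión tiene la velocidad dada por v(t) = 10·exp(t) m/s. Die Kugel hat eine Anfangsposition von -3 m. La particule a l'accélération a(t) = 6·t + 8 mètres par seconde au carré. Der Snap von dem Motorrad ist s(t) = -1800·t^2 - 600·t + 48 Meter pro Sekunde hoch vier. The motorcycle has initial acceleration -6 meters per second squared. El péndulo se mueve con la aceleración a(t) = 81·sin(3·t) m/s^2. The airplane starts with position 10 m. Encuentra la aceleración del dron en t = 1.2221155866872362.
Debemos derivar nuestra ecuación de la posición x(t) = 5·t - 5 2 veces. Derivando la posición, obtenemos la velocidad: v(t) = 5. Tomando d/dt de v(t), encontramos a(t) = 0. Tenemos la aceleración a(t) = 0. Sustituyendo t = 1.2221155866872362: a(1.2221155866872362) = 0.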